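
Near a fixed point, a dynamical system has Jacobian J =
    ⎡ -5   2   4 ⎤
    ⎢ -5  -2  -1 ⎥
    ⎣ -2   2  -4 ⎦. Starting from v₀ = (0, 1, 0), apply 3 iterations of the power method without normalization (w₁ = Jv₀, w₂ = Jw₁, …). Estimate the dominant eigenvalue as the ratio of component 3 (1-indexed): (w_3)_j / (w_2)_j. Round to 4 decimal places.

w1 = Jv₀ = ((-5)·0 + 2·1 + 4·0; (-5)·0 + (-2)·1 + (-1)·0; (-2)·0 + 2·1 + (-4)·0) = (2, -2, 2)
w2 = Jw1 = ((-5)·2 + 2·(-2) + 4·2; (-5)·2 + (-2)·(-2) + (-1)·2; (-2)·2 + 2·(-2) + (-4)·2) = (-6, -8, -16)
w3 = Jw2 = (-50, 62, 60)
Ratio at component: 60 / -16 = -3.7500

λ ≈ -3.7500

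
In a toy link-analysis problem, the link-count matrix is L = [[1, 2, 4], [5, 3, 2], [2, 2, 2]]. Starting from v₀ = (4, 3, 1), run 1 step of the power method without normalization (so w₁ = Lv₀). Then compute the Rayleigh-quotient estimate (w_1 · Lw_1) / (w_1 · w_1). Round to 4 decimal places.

7.0467

w1 = Lv₀ = (14, 31, 16)
Lw1 = (140, 195, 122)
w1·Lw1 = 14·140 + 31·195 + 16·122 = 9957; w1·w1 = 14·14 + 31·31 + 16·16 = 1413
λ ≈ 9957/1413 = 7.0467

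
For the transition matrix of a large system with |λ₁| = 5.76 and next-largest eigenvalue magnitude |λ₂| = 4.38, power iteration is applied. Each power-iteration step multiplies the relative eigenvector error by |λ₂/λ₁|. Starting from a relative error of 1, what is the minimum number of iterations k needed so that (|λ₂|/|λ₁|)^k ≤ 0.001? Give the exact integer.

26

|λ₂/λ₁| = 4.38/5.76 = 0.76042
Need k ≥ ln(0.001) / ln(0.76042) = -6.9078 / -0.2739 ≈ 25.221
Smallest integer k satisfying the bound: 26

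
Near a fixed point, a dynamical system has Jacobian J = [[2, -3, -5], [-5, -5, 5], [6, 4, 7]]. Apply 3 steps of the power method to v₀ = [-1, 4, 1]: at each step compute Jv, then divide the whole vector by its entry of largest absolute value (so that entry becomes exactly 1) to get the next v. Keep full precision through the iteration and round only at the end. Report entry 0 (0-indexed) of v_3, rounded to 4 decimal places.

0.8151

Jv0 = (-19.00000, -10.00000, 17.00000); divide by -19.00000 → v1 = (1.00000, 0.52632, -0.89474)
Jv1 = (4.89474, -12.10526, 1.84211); divide by -12.10526 → v2 = (-0.40435, 1.00000, -0.15217)
Jv2 = (-3.04783, -3.73913, 0.50870); divide by -3.73913 → v3 = (0.81512, 1.00000, -0.13605)
Requested entry of v3: -701/-860 = 0.8151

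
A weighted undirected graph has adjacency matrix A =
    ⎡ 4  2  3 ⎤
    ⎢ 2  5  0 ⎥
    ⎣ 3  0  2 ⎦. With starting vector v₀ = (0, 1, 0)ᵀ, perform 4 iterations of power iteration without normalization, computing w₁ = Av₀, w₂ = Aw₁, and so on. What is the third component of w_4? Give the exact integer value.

w1 = Av₀ = (4·0 + 2·1 + 3·0; 2·0 + 5·1 + 0·0; 3·0 + 0·1 + 2·0) = (2, 5, 0)
w2 = Aw1 = (4·2 + 2·5 + 3·0; 2·2 + 5·5 + 0·0; 3·2 + 0·5 + 2·0) = (18, 29, 6)
w3 = Aw2 = (148, 181, 66)
w4 = Aw3 = (1152, 1201, 576)
The requested component of w4 is 576.

576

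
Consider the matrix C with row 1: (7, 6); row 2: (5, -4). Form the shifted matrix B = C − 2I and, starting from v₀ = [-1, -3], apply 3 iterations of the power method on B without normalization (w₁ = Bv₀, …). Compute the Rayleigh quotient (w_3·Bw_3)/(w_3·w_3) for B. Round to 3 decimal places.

B = C − 2I has rows (5, 6); (5, -6)
w1 = Bv₀ = (-23, 13)
w2 = Bw1 = (-37, -193)
w3 = Bw2 = (-1343, 973)
Bw3 = (-877, -12553)
w3·Bw3 = -11036258; w3·w3 = 2750378; μ ≈ -11036258/2750378 = -4.013

μ ≈ -4.013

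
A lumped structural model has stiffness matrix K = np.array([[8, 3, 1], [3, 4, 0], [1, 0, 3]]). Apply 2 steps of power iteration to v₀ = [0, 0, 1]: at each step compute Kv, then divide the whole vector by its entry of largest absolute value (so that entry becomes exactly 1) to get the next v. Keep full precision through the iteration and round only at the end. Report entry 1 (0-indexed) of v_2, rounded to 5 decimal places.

0.27273

Kv0 = (1.000000, 0.000000, 3.000000); divide by 3.000000 → v1 = (0.333333, 0.000000, 1.000000)
Kv1 = (3.666667, 1.000000, 3.333333); divide by 3.666667 → v2 = (1.000000, 0.272727, 0.909091)
Requested entry of v2: 3/11 = 0.27273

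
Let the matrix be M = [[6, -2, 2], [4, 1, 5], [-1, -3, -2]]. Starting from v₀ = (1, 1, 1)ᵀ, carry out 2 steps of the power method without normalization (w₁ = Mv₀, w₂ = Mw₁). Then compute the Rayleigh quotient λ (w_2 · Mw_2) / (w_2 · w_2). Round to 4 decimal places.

w1 = Mv₀ = (6·1 + (-2)·1 + 2·1; 4·1 + 1·1 + 5·1; (-1)·1 + (-3)·1 + (-2)·1) = (6, 10, -6)
w2 = Mw1 = (6·6 + (-2)·10 + 2·(-6); 4·6 + 1·10 + 5·(-6); (-1)·6 + (-3)·10 + (-2)·(-6)) = (4, 4, -24)
Mw2 = (-32, -100, 32)
w2·Mw2 = 4·(-32) + 4·(-100) + (-24)·32 = -1296; w2·w2 = 4·4 + 4·4 + (-24)·(-24) = 608
λ ≈ -1296/608 = -2.1316

-2.1316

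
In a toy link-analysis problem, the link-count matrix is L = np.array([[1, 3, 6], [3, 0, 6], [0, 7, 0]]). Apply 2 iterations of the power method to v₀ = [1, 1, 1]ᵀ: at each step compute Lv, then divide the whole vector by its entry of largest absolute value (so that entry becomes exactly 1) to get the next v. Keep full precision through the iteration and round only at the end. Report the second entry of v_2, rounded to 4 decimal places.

Lv0 = (10.00000, 9.00000, 7.00000); divide by 10.00000 → v1 = (1.00000, 0.90000, 0.70000)
Lv1 = (7.90000, 7.20000, 6.30000); divide by 7.90000 → v2 = (1.00000, 0.91139, 0.79747)
Requested entry of v2: 72/79 = 0.9114

0.9114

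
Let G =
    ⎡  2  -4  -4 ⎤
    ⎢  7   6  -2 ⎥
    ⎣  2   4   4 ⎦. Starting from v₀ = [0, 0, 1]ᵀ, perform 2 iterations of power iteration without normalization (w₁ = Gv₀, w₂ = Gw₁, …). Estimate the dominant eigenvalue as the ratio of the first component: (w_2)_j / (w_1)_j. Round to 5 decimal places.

w1 = Gv₀ = (-4, -2, 4)
w2 = Gw1 = (-16, -48, 0)
Ratio at component: -16 / -4 = 4.00000

λ ≈ 4.00000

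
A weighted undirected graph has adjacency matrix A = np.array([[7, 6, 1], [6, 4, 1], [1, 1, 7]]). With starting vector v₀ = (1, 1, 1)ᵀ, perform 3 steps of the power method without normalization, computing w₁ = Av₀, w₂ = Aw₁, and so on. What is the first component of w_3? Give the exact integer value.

2121

w1 = Av₀ = (14, 11, 9)
w2 = Aw1 = (173, 137, 88)
w3 = Aw2 = (2121, 1674, 926)
The requested component of w3 is 2121.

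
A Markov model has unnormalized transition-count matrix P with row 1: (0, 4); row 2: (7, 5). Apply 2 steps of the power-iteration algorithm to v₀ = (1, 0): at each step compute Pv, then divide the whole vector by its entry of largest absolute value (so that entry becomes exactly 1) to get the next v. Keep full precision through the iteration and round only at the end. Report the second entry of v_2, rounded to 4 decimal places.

1.0000

Pv0 = (0.00000, 7.00000); divide by 7.00000 → v1 = (0.00000, 1.00000)
Pv1 = (4.00000, 5.00000); divide by 5.00000 → v2 = (0.80000, 1.00000)
Requested entry of v2: 35/35 = 1.0000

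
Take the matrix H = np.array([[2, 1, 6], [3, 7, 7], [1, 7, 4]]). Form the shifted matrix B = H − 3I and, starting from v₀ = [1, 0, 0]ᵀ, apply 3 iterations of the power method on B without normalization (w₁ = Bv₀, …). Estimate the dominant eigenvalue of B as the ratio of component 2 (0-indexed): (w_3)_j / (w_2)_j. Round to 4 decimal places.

6.8095

B = H − 3I has rows (-1, 1, 6); (3, 4, 7); (1, 7, 1)
w1 = Bv₀ = ((-1)·1 + 1·0 + 6·0; 3·1 + 4·0 + 7·0; 1·1 + 7·0 + 1·0) = (-1, 3, 1)
w2 = Bw1 = ((-1)·(-1) + 1·3 + 6·1; 3·(-1) + 4·3 + 7·1; 1·(-1) + 7·3 + 1·1) = (10, 16, 21)
w3 = Bw2 = (132, 241, 143)
Ratio: 143/21 = 6.8095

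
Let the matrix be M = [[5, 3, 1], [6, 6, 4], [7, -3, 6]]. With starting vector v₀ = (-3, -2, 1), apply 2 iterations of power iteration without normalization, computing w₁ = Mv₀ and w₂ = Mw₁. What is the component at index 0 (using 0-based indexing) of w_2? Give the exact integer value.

-187

w1 = Mv₀ = (-20, -26, -9)
w2 = Mw1 = (-187, -312, -116)
The requested component of w2 is -187.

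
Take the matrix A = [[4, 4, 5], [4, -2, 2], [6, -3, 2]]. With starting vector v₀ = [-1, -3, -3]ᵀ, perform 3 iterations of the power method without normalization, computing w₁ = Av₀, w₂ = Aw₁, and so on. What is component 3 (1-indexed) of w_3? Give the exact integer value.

w1 = Av₀ = (4·(-1) + 4·(-3) + 5·(-3); 4·(-1) + (-2)·(-3) + 2·(-3); 6·(-1) + (-3)·(-3) + 2·(-3)) = (-31, -4, -3)
w2 = Aw1 = (4·(-31) + 4·(-4) + 5·(-3); 4·(-31) + (-2)·(-4) + 2·(-3); 6·(-31) + (-3)·(-4) + 2·(-3)) = (-155, -122, -180)
w3 = Aw2 = (-2008, -736, -924)
The requested component of w3 is -924.

-924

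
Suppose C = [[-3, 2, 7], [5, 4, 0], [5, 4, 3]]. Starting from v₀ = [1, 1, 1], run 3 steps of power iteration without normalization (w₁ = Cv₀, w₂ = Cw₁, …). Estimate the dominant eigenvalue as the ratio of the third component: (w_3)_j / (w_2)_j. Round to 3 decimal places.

9.706

w1 = Cv₀ = (6, 9, 12)
w2 = Cw1 = (84, 66, 102)
w3 = Cw2 = (594, 684, 990)
Ratio at component: 990 / 102 = 9.706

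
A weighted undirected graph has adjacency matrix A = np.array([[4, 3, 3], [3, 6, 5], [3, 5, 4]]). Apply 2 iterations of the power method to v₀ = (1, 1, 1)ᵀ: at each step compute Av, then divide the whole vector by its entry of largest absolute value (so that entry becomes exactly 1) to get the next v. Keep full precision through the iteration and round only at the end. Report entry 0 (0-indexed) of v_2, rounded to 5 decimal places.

Av0 = (10.000000, 14.000000, 12.000000); divide by 14.000000 → v1 = (0.714286, 1.000000, 0.857143)
Av1 = (8.428571, 12.428571, 10.571429); divide by 12.428571 → v2 = (0.678161, 1.000000, 0.850575)
Requested entry of v2: 118/174 = 0.67816

0.67816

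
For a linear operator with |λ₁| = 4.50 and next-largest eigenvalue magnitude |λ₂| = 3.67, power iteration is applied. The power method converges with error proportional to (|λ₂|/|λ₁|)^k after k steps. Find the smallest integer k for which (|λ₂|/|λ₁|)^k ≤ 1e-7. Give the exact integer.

80

|λ₂/λ₁| = 3.67/4.50 = 0.81556
Need k ≥ ln(1e-7) / ln(0.81556) = -16.1181 / -0.2039 ≈ 79.055
Smallest integer k satisfying the bound: 80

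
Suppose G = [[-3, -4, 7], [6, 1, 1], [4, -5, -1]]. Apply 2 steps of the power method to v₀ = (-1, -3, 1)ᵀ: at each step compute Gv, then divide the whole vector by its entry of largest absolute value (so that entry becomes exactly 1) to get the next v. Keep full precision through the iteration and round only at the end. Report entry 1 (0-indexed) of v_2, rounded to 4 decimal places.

1.0000

Gv0 = (22.00000, -8.00000, 10.00000); divide by 22.00000 → v1 = (1.00000, -0.36364, 0.45455)
Gv1 = (1.63636, 6.09091, 5.36364); divide by 6.09091 → v2 = (0.26866, 1.00000, 0.88060)
Requested entry of v2: 134/134 = 1.0000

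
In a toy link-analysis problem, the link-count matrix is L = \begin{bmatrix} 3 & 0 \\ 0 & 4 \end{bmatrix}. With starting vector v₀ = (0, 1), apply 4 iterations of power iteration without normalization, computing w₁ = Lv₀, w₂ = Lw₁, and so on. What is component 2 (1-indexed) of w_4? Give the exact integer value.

w1 = Lv₀ = (3·0 + 0·1; 0·0 + 4·1) = (0, 4)
w2 = Lw1 = (3·0 + 0·4; 0·0 + 4·4) = (0, 16)
w3 = Lw2 = (0, 64)
w4 = Lw3 = (0, 256)
The requested component of w4 is 256.

256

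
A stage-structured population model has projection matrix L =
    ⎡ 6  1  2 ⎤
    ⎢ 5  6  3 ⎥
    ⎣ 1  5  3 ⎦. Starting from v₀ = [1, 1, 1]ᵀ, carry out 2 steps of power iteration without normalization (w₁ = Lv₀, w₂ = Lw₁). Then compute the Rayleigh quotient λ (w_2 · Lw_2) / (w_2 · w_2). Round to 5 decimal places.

10.80413

w1 = Lv₀ = (6·1 + 1·1 + 2·1; 5·1 + 6·1 + 3·1; 1·1 + 5·1 + 3·1) = (9, 14, 9)
w2 = Lw1 = (6·9 + 1·14 + 2·9; 5·9 + 6·14 + 3·9; 1·9 + 5·14 + 3·9) = (86, 156, 106)
Lw2 = (884, 1684, 1184)
w2·Lw2 = 86·884 + 156·1684 + 106·1184 = 464232; w2·w2 = 86·86 + 156·156 + 106·106 = 42968
λ ≈ 464232/42968 = 10.80413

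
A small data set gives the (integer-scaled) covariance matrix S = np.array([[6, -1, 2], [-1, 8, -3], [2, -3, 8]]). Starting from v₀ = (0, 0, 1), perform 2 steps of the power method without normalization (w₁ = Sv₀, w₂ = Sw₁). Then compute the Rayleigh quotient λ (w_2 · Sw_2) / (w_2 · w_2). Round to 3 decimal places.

w1 = Sv₀ = (2, -3, 8)
w2 = Sw1 = (31, -50, 77)
Sw2 = (390, -662, 828)
w2·Sw2 = 31·390 + (-50)·(-662) + 77·828 = 108946; w2·w2 = 31·31 + (-50)·(-50) + 77·77 = 9390
λ ≈ 108946/9390 = 11.602

11.602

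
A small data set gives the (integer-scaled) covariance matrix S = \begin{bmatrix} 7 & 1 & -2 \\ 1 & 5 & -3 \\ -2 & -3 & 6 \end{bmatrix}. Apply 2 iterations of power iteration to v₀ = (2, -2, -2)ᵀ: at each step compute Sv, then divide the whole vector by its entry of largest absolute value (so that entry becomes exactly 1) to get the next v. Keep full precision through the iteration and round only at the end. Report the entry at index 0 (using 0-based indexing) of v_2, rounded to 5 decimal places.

Sv0 = (16.000000, -2.000000, -10.000000); divide by 16.000000 → v1 = (1.000000, -0.125000, -0.625000)
Sv1 = (8.125000, 2.250000, -5.375000); divide by 8.125000 → v2 = (1.000000, 0.276923, -0.661538)
Requested entry of v2: 130/130 = 1.00000

1.00000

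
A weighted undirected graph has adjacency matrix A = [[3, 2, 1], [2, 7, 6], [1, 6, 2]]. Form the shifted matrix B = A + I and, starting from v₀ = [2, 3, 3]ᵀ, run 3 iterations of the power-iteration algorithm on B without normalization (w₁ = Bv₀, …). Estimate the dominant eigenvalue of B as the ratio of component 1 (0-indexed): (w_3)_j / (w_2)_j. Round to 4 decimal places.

12.6146

B = A + I has rows (4, 2, 1); (2, 8, 6); (1, 6, 3)
w1 = Bv₀ = (17, 46, 29)
w2 = Bw1 = (189, 576, 380)
w3 = Bw2 = (2288, 7266, 4785)
Ratio: 7266/576 = 12.6146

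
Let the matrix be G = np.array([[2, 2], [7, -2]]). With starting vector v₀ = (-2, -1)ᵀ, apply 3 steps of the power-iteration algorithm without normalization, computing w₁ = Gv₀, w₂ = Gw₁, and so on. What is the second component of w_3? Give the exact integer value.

-216

w1 = Gv₀ = (-6, -12)
w2 = Gw1 = (-36, -18)
w3 = Gw2 = (-108, -216)
The requested component of w3 is -216.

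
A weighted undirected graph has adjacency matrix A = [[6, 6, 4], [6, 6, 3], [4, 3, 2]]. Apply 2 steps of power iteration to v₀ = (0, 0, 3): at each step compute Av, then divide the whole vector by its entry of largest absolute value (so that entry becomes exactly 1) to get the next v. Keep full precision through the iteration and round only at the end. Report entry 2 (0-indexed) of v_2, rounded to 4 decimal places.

Av0 = (12.00000, 9.00000, 6.00000); divide by 12.00000 → v1 = (1.00000, 0.75000, 0.50000)
Av1 = (12.50000, 12.00000, 7.25000); divide by 12.50000 → v2 = (1.00000, 0.96000, 0.58000)
Requested entry of v2: 87/150 = 0.5800

0.5800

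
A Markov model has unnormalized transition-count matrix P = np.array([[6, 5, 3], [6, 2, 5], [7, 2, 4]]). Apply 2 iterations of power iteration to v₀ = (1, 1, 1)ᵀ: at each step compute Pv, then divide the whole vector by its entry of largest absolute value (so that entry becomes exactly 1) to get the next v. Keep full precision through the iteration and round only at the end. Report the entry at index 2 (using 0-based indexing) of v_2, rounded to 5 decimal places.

Pv0 = (14.000000, 13.000000, 13.000000); divide by 14.000000 → v1 = (1.000000, 0.928571, 0.928571)
Pv1 = (13.428571, 12.500000, 12.571429); divide by 13.428571 → v2 = (1.000000, 0.930851, 0.936170)
Requested entry of v2: 176/188 = 0.93617

0.93617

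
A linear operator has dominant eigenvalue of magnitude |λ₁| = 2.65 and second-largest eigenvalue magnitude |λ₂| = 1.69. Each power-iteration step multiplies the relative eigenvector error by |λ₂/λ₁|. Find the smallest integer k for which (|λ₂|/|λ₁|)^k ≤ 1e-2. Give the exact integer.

11

|λ₂/λ₁| = 1.69/2.65 = 0.63774
Need k ≥ ln(1e-2) / ln(0.63774) = -4.6052 / -0.4498 ≈ 10.238
Smallest integer k satisfying the bound: 11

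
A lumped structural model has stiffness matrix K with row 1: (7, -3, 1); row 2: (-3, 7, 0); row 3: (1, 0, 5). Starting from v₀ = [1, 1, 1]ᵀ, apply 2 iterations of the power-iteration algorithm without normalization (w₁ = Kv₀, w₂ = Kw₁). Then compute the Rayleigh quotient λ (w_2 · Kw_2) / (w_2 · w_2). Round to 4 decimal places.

λ ≈ 5.8000

w1 = Kv₀ = (7·1 + (-3)·1 + 1·1; (-3)·1 + 7·1 + 0·1; 1·1 + 0·1 + 5·1) = (5, 4, 6)
w2 = Kw1 = (7·5 + (-3)·4 + 1·6; (-3)·5 + 7·4 + 0·6; 1·5 + 0·4 + 5·6) = (29, 13, 35)
Kw2 = (199, 4, 204)
w2·Kw2 = 29·199 + 13·4 + 35·204 = 12963; w2·w2 = 29·29 + 13·13 + 35·35 = 2235
λ ≈ 12963/2235 = 5.8000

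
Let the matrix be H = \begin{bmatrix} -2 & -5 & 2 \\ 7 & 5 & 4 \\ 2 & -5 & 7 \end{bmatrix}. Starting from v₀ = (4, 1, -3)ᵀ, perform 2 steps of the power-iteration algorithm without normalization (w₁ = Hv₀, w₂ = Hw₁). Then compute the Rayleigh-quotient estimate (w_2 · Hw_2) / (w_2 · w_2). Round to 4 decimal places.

6.8822

w1 = Hv₀ = ((-2)·4 + (-5)·1 + 2·(-3); 7·4 + 5·1 + 4·(-3); 2·4 + (-5)·1 + 7·(-3)) = (-19, 21, -18)
w2 = Hw1 = ((-2)·(-19) + (-5)·21 + 2·(-18); 7·(-19) + 5·21 + 4·(-18); 2·(-19) + (-5)·21 + 7·(-18)) = (-103, -100, -269)
Hw2 = (168, -2297, -1589)
w2·Hw2 = (-103)·168 + (-100)·(-2297) + (-269)·(-1589) = 639837; w2·w2 = (-103)·(-103) + (-100)·(-100) + (-269)·(-269) = 92970
λ ≈ 639837/92970 = 6.8822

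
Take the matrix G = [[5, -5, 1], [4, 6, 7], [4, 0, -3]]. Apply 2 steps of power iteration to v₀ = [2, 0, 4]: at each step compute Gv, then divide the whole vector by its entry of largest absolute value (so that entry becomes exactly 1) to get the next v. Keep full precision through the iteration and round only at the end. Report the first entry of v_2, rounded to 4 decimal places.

Gv0 = (14.00000, 36.00000, -4.00000); divide by 36.00000 → v1 = (0.38889, 1.00000, -0.11111)
Gv1 = (-3.16667, 6.77778, 1.88889); divide by 6.77778 → v2 = (-0.46721, 1.00000, 0.27869)
Requested entry of v2: -114/244 = -0.4672

-0.4672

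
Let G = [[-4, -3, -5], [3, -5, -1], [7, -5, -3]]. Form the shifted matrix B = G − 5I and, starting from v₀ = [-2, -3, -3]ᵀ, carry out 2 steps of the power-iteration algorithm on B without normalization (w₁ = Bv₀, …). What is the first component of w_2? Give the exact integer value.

-584

B = G − 5I has rows (-9, -3, -5); (3, -10, -1); (7, -5, -8)
w1 = Bv₀ = ((-9)·(-2) + (-3)·(-3) + (-5)·(-3); 3·(-2) + (-10)·(-3) + (-1)·(-3); 7·(-2) + (-5)·(-3) + (-8)·(-3)) = (42, 27, 25)
w2 = Bw1 = ((-9)·42 + (-3)·27 + (-5)·25; 3·42 + (-10)·27 + (-1)·25; 7·42 + (-5)·27 + (-8)·25) = (-584, -169, -41)
Requested component of w2: -584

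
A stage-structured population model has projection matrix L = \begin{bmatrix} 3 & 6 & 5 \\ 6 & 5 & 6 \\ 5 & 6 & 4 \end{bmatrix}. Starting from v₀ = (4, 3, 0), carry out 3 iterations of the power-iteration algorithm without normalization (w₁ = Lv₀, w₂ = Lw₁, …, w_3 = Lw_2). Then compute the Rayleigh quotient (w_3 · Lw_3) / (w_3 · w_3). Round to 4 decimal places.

w1 = Lv₀ = (3·4 + 6·3 + 5·0; 6·4 + 5·3 + 6·0; 5·4 + 6·3 + 4·0) = (30, 39, 38)
w2 = Lw1 = (3·30 + 6·39 + 5·38; 6·30 + 5·39 + 6·38; 5·30 + 6·39 + 4·38) = (514, 603, 536)
w3 = Lw2 = (7840, 9315, 8332)
Lw3 = (121070, 143607, 128418)
w3·Lw3 = 7840·121070 + 9315·143607 + 8332·128418 = 3356866781; w3·w3 = 7840·7840 + 9315·9315 + 8332·8332 = 217657049
λ ≈ 3356866781/217657049 = 15.4227

15.4227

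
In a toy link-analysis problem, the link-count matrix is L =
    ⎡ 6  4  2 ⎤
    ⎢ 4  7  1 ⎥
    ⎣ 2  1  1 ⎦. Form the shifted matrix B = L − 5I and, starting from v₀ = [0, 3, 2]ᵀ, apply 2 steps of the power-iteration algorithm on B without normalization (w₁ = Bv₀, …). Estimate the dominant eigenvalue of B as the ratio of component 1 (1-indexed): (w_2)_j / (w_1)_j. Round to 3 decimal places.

2.375

B = L − 5I has rows (1, 4, 2); (4, 2, 1); (2, 1, -4)
w1 = Bv₀ = (1·0 + 4·3 + 2·2; 4·0 + 2·3 + 1·2; 2·0 + 1·3 + (-4)·2) = (16, 8, -5)
w2 = Bw1 = (1·16 + 4·8 + 2·(-5); 4·16 + 2·8 + 1·(-5); 2·16 + 1·8 + (-4)·(-5)) = (38, 75, 60)
Ratio: 38/16 = 2.375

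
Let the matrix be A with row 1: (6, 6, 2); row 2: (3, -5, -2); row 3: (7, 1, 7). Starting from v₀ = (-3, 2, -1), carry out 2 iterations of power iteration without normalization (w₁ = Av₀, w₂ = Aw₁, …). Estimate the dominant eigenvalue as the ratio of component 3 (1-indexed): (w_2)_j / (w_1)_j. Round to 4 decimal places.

9.8077

w1 = Av₀ = (6·(-3) + 6·2 + 2·(-1); 3·(-3) + (-5)·2 + (-2)·(-1); 7·(-3) + 1·2 + 7·(-1)) = (-8, -17, -26)
w2 = Aw1 = (6·(-8) + 6·(-17) + 2·(-26); 3·(-8) + (-5)·(-17) + (-2)·(-26); 7·(-8) + 1·(-17) + 7·(-26)) = (-202, 113, -255)
Ratio at component: -255 / -26 = 9.8077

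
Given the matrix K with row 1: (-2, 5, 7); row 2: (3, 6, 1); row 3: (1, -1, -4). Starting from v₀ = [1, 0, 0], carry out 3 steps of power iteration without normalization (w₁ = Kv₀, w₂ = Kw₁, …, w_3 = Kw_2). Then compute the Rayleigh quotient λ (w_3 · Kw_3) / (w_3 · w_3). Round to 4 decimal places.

w1 = Kv₀ = ((-2)·1 + 5·0 + 7·0; 3·1 + 6·0 + 1·0; 1·1 + (-1)·0 + (-4)·0) = (-2, 3, 1)
w2 = Kw1 = ((-2)·(-2) + 5·3 + 7·1; 3·(-2) + 6·3 + 1·1; 1·(-2) + (-1)·3 + (-4)·1) = (26, 13, -9)
w3 = Kw2 = (-50, 147, 49)
Kw3 = (1178, 781, -393)
w3·Kw3 = (-50)·1178 + 147·781 + 49·(-393) = 36650; w3·w3 = (-50)·(-50) + 147·147 + 49·49 = 26510
λ ≈ 36650/26510 = 1.3825

1.3825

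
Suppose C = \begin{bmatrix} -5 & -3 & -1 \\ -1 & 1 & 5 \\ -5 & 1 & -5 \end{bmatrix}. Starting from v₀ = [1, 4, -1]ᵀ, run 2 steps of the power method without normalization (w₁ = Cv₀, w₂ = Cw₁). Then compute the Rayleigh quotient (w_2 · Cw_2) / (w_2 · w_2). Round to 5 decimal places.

w1 = Cv₀ = (-16, -2, 4)
w2 = Cw1 = (82, 34, 58)
Cw2 = (-570, 242, -666)
w2·Cw2 = 82·(-570) + 34·242 + 58·(-666) = -77140; w2·w2 = 82·82 + 34·34 + 58·58 = 11244
λ ≈ -77140/11244 = -6.86055

λ ≈ -6.86055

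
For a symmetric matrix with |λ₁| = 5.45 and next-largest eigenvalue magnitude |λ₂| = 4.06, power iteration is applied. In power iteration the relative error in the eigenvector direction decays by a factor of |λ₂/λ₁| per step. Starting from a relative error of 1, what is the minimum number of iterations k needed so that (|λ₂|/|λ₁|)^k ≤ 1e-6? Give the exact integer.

|λ₂/λ₁| = 4.06/5.45 = 0.74495
Need k ≥ ln(1e-6) / ln(0.74495) = -13.8155 / -0.2944 ≈ 46.922
Smallest integer k satisfying the bound: 47

47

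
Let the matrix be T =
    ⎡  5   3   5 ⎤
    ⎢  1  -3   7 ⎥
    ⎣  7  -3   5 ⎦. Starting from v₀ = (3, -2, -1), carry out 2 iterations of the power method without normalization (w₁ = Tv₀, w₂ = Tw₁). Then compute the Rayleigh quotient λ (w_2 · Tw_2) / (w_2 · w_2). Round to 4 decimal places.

w1 = Tv₀ = (5·3 + 3·(-2) + 5·(-1); 1·3 + (-3)·(-2) + 7·(-1); 7·3 + (-3)·(-2) + 5·(-1)) = (4, 2, 22)
w2 = Tw1 = (5·4 + 3·2 + 5·22; 1·4 + (-3)·2 + 7·22; 7·4 + (-3)·2 + 5·22) = (136, 152, 132)
Tw2 = (1796, 604, 1156)
w2·Tw2 = 136·1796 + 152·604 + 132·1156 = 488656; w2·w2 = 136·136 + 152·152 + 132·132 = 59024
λ ≈ 488656/59024 = 8.2789

λ ≈ 8.2789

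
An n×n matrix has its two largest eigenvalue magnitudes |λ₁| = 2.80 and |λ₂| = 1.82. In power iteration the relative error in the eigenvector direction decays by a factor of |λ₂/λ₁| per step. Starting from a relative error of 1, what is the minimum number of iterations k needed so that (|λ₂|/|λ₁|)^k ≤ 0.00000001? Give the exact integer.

43

|λ₂/λ₁| = 1.82/2.80 = 0.65000
Need k ≥ ln(0.00000001) / ln(0.65000) = -18.4207 / -0.4308 ≈ 42.761
Smallest integer k satisfying the bound: 43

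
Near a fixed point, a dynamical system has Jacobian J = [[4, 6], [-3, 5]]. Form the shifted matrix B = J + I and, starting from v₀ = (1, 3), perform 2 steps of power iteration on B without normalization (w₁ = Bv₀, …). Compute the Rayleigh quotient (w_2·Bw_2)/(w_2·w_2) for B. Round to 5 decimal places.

5.31451

B = J + I has rows (5, 6); (-3, 6)
w1 = Bv₀ = (5·1 + 6·3; (-3)·1 + 6·3) = (23, 15)
w2 = Bw1 = (5·23 + 6·15; (-3)·23 + 6·15) = (205, 21)
Bw2 = (1151, -489)
w2·Bw2 = 225686; w2·w2 = 42466; μ ≈ 225686/42466 = 5.31451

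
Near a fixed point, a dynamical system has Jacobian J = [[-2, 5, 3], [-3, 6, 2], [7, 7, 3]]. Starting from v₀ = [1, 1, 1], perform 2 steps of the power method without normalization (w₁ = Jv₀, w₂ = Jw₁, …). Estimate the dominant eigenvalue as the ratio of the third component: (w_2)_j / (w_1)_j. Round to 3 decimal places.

7.529

w1 = Jv₀ = ((-2)·1 + 5·1 + 3·1; (-3)·1 + 6·1 + 2·1; 7·1 + 7·1 + 3·1) = (6, 5, 17)
w2 = Jw1 = ((-2)·6 + 5·5 + 3·17; (-3)·6 + 6·5 + 2·17; 7·6 + 7·5 + 3·17) = (64, 46, 128)
Ratio at component: 128 / 17 = 7.529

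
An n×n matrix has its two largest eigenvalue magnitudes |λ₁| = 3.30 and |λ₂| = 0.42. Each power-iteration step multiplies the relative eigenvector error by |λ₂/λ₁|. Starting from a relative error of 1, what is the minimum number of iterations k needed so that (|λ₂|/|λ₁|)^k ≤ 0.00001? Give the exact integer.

|λ₂/λ₁| = 0.42/3.30 = 0.12727
Need k ≥ ln(0.00001) / ln(0.12727) = -11.5129 / -2.0614 ≈ 5.585
Smallest integer k satisfying the bound: 6

6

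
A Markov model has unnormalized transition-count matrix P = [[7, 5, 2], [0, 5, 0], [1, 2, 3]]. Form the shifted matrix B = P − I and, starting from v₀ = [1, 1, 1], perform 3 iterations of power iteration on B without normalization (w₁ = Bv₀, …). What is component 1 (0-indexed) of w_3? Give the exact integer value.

64

B = P − I has rows (6, 5, 2); (0, 4, 0); (1, 2, 2)
w1 = Bv₀ = (6·1 + 5·1 + 2·1; 0·1 + 4·1 + 0·1; 1·1 + 2·1 + 2·1) = (13, 4, 5)
w2 = Bw1 = (6·13 + 5·4 + 2·5; 0·13 + 4·4 + 0·5; 1·13 + 2·4 + 2·5) = (108, 16, 31)
w3 = Bw2 = (790, 64, 202)
Requested component of w3: 64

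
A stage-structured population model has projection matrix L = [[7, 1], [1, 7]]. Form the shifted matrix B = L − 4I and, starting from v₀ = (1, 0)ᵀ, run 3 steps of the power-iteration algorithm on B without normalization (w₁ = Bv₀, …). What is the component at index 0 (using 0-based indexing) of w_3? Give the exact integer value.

36

B = L − 4I has rows (3, 1); (1, 3)
w1 = Bv₀ = (3, 1)
w2 = Bw1 = (10, 6)
w3 = Bw2 = (36, 28)
Requested component of w3: 36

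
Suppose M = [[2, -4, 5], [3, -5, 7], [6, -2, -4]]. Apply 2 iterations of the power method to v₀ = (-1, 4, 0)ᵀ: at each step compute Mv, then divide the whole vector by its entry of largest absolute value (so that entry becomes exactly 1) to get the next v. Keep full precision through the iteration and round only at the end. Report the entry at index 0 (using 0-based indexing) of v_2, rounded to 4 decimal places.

Mv0 = (-18.00000, -23.00000, -14.00000); divide by -23.00000 → v1 = (0.78261, 1.00000, 0.60870)
Mv1 = (0.60870, 1.60870, 0.26087); divide by 1.60870 → v2 = (0.37838, 1.00000, 0.16216)
Requested entry of v2: -14/-37 = 0.3784

0.3784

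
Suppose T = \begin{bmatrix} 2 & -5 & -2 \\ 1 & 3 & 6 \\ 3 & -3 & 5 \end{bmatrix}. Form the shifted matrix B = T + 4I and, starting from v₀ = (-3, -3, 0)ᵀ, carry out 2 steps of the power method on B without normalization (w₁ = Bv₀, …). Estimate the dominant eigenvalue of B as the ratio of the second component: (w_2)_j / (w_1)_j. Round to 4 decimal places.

B = T + 4I has rows (6, -5, -2); (1, 7, 6); (3, -3, 9)
w1 = Bv₀ = (6·(-3) + (-5)·(-3) + (-2)·0; 1·(-3) + 7·(-3) + 6·0; 3·(-3) + (-3)·(-3) + 9·0) = (-3, -24, 0)
w2 = Bw1 = (6·(-3) + (-5)·(-24) + (-2)·0; 1·(-3) + 7·(-24) + 6·0; 3·(-3) + (-3)·(-24) + 9·0) = (102, -171, 63)
Ratio: -171/-24 = 7.1250

μ ≈ 7.1250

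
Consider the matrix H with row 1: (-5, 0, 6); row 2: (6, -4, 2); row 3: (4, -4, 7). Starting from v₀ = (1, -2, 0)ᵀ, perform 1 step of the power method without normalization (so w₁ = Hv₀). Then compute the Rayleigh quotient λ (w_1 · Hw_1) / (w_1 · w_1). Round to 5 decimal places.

-3.44384

w1 = Hv₀ = (-5, 14, 12)
Hw1 = (97, -62, 8)
w1·Hw1 = (-5)·97 + 14·(-62) + 12·8 = -1257; w1·w1 = (-5)·(-5) + 14·14 + 12·12 = 365
λ ≈ -1257/365 = -3.44384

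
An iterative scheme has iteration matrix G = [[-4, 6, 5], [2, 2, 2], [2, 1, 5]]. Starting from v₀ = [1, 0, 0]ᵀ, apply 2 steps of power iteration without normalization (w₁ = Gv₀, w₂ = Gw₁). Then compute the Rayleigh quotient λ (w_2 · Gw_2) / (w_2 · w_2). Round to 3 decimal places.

-3.173

w1 = Gv₀ = ((-4)·1 + 6·0 + 5·0; 2·1 + 2·0 + 2·0; 2·1 + 1·0 + 5·0) = (-4, 2, 2)
w2 = Gw1 = ((-4)·(-4) + 6·2 + 5·2; 2·(-4) + 2·2 + 2·2; 2·(-4) + 1·2 + 5·2) = (38, 0, 4)
Gw2 = (-132, 84, 96)
w2·Gw2 = 38·(-132) + 0·84 + 4·96 = -4632; w2·w2 = 38·38 + 0·0 + 4·4 = 1460
λ ≈ -4632/1460 = -3.173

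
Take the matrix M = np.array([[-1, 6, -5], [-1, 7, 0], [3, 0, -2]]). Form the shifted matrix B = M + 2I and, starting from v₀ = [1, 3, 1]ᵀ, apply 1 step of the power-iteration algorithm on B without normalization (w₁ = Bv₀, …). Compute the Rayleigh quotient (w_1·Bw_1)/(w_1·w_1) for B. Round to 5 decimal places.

μ ≈ 9.09875

B = M + 2I has rows (1, 6, -5); (-1, 9, 0); (3, 0, 0)
w1 = Bv₀ = (14, 26, 3)
Bw1 = (155, 220, 42)
w1·Bw1 = 8016; w1·w1 = 881; μ ≈ 8016/881 = 9.09875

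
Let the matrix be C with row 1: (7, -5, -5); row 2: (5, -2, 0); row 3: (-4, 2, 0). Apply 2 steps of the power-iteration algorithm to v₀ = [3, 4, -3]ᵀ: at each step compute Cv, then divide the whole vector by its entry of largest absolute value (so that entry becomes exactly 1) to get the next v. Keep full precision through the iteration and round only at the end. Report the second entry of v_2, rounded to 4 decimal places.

Cv0 = (16.00000, 7.00000, -4.00000); divide by 16.00000 → v1 = (1.00000, 0.43750, -0.25000)
Cv1 = (6.06250, 4.12500, -3.12500); divide by 6.06250 → v2 = (1.00000, 0.68041, -0.51546)
Requested entry of v2: 66/97 = 0.6804

0.6804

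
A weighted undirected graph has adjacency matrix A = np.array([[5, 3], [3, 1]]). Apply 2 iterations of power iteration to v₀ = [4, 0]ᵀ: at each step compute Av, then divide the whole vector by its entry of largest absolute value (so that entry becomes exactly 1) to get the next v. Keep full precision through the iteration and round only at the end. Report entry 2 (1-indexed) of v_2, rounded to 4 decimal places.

0.5294

Av0 = (20.00000, 12.00000); divide by 20.00000 → v1 = (1.00000, 0.60000)
Av1 = (6.80000, 3.60000); divide by 6.80000 → v2 = (1.00000, 0.52941)
Requested entry of v2: 72/136 = 0.5294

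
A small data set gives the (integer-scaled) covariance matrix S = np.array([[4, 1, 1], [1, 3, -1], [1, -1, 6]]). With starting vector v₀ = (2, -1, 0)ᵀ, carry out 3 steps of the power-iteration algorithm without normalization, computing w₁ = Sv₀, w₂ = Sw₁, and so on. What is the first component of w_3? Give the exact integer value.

w1 = Sv₀ = (4·2 + 1·(-1) + 1·0; 1·2 + 3·(-1) + (-1)·0; 1·2 + (-1)·(-1) + 6·0) = (7, -1, 3)
w2 = Sw1 = (4·7 + 1·(-1) + 1·3; 1·7 + 3·(-1) + (-1)·3; 1·7 + (-1)·(-1) + 6·3) = (30, 1, 26)
w3 = Sw2 = (147, 7, 185)
The requested component of w3 is 147.

147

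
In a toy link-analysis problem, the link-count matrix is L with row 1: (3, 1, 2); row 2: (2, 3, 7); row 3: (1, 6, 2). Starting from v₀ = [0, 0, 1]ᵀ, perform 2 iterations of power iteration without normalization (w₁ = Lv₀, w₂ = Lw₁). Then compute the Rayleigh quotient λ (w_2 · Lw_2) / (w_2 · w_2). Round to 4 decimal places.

w1 = Lv₀ = (3·0 + 1·0 + 2·1; 2·0 + 3·0 + 7·1; 1·0 + 6·0 + 2·1) = (2, 7, 2)
w2 = Lw1 = (3·2 + 1·7 + 2·2; 2·2 + 3·7 + 7·2; 1·2 + 6·7 + 2·2) = (17, 39, 48)
Lw2 = (186, 487, 347)
w2·Lw2 = 17·186 + 39·487 + 48·347 = 38811; w2·w2 = 17·17 + 39·39 + 48·48 = 4114
λ ≈ 38811/4114 = 9.4339

9.4339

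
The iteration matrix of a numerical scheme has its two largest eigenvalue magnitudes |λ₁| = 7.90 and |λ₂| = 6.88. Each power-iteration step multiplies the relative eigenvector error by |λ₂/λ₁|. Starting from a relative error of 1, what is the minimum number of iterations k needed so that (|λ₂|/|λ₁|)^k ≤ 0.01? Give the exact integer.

|λ₂/λ₁| = 6.88/7.90 = 0.87089
Need k ≥ ln(0.01) / ln(0.87089) = -4.6052 / -0.1382 ≈ 33.312
Smallest integer k satisfying the bound: 34

34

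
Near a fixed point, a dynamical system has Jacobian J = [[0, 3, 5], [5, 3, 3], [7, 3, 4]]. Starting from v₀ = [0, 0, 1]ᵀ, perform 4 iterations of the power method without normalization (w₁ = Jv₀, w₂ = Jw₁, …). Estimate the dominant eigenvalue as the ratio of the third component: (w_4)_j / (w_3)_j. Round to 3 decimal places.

w1 = Jv₀ = (5, 3, 4)
w2 = Jw1 = (29, 46, 60)
w3 = Jw2 = (438, 463, 581)
w4 = Jw3 = (4294, 5322, 6779)
Ratio at component: 6779 / 581 = 11.668

λ ≈ 11.668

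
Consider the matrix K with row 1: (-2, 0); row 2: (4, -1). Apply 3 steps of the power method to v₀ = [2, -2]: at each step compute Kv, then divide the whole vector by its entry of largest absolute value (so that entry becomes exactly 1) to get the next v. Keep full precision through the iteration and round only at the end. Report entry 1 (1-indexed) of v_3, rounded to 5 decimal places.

-0.27586

Kv0 = (-4.000000, 10.000000); divide by 10.000000 → v1 = (-0.400000, 1.000000)
Kv1 = (0.800000, -2.600000); divide by -2.600000 → v2 = (-0.307692, 1.000000)
Kv2 = (0.615385, -2.230769); divide by -2.230769 → v3 = (-0.275862, 1.000000)
Requested entry of v3: -16/58 = -0.27586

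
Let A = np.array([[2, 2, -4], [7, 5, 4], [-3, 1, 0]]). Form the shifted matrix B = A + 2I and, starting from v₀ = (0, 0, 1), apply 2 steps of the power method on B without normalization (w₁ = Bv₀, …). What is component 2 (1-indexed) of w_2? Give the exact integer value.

8

B = A + 2I has rows (4, 2, -4); (7, 7, 4); (-3, 1, 2)
w1 = Bv₀ = (-4, 4, 2)
w2 = Bw1 = (-16, 8, 20)
Requested component of w2: 8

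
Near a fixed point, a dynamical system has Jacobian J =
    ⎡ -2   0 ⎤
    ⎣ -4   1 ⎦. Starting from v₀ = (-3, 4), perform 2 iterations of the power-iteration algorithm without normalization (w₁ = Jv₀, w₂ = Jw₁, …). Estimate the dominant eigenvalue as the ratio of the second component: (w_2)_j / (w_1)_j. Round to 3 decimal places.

w1 = Jv₀ = ((-2)·(-3) + 0·4; (-4)·(-3) + 1·4) = (6, 16)
w2 = Jw1 = ((-2)·6 + 0·16; (-4)·6 + 1·16) = (-12, -8)
Ratio at component: -8 / 16 = -0.500

λ ≈ -0.500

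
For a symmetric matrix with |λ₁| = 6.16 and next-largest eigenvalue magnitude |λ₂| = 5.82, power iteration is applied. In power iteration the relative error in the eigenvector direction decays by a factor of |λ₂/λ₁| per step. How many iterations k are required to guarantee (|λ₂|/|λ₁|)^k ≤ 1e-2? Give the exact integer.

|λ₂/λ₁| = 5.82/6.16 = 0.94481
Need k ≥ ln(1e-2) / ln(0.94481) = -4.6052 / -0.0568 ≈ 81.110
Smallest integer k satisfying the bound: 82

82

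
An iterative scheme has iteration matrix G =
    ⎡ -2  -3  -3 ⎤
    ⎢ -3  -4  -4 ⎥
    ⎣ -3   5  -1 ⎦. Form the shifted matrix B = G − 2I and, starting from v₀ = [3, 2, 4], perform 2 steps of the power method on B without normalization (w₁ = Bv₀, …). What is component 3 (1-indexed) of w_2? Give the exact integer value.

B = G − 2I has rows (-4, -3, -3); (-3, -6, -4); (-3, 5, -3)
w1 = Bv₀ = (-30, -37, -11)
w2 = Bw1 = (264, 356, -62)
Requested component of w2: -62

-62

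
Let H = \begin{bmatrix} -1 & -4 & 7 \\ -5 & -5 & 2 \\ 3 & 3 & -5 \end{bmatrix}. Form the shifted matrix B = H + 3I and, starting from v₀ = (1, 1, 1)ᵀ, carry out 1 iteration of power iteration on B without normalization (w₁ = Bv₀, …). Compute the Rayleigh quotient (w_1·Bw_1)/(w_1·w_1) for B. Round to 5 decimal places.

4.43939

B = H + 3I has rows (2, -4, 7); (-5, -2, 2); (3, 3, -2)
w1 = Bv₀ = (2·1 + (-4)·1 + 7·1; (-5)·1 + (-2)·1 + 2·1; 3·1 + 3·1 + (-2)·1) = (5, -5, 4)
Bw1 = (58, -7, -8)
w1·Bw1 = 293; w1·w1 = 66; μ ≈ 293/66 = 4.43939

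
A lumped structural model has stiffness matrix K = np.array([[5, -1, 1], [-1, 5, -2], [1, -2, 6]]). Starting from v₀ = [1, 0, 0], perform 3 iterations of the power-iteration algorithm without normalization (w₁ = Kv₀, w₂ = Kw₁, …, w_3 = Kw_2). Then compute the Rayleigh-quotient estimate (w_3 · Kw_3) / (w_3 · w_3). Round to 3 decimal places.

w1 = Kv₀ = (5·1 + (-1)·0 + 1·0; (-1)·1 + 5·0 + (-2)·0; 1·1 + (-2)·0 + 6·0) = (5, -1, 1)
w2 = Kw1 = (5·5 + (-1)·(-1) + 1·1; (-1)·5 + 5·(-1) + (-2)·1; 1·5 + (-2)·(-1) + 6·1) = (27, -12, 13)
w3 = Kw2 = (160, -113, 129)
Kw3 = (1042, -983, 1160)
w3·Kw3 = 160·1042 + (-113)·(-983) + 129·1160 = 427439; w3·w3 = 160·160 + (-113)·(-113) + 129·129 = 55010
λ ≈ 427439/55010 = 7.770

7.770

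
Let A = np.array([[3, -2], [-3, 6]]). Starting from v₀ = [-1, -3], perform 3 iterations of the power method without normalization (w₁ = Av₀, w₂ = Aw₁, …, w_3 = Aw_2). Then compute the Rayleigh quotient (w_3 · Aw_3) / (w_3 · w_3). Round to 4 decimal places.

w1 = Av₀ = (3, -15)
w2 = Aw1 = (39, -99)
w3 = Aw2 = (315, -711)
Aw3 = (2367, -5211)
w3·Aw3 = 315·2367 + (-711)·(-5211) = 4450626; w3·w3 = 315·315 + (-711)·(-711) = 604746
λ ≈ 4450626/604746 = 7.3595

λ ≈ 7.3595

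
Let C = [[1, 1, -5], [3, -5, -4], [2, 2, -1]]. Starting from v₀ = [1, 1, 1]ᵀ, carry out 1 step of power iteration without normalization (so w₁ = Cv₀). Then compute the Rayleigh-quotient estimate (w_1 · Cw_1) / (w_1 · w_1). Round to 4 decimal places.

w1 = Cv₀ = (-3, -6, 3)
Cw1 = (-24, 9, -21)
w1·Cw1 = (-3)·(-24) + (-6)·9 + 3·(-21) = -45; w1·w1 = (-3)·(-3) + (-6)·(-6) + 3·3 = 54
λ ≈ -45/54 = -0.8333

λ ≈ -0.8333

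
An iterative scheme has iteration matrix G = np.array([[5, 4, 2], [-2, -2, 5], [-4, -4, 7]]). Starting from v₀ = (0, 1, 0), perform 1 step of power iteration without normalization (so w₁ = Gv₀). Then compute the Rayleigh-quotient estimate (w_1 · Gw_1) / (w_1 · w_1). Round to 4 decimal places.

w1 = Gv₀ = (5·0 + 4·1 + 2·0; (-2)·0 + (-2)·1 + 5·0; (-4)·0 + (-4)·1 + 7·0) = (4, -2, -4)
Gw1 = (4, -24, -36)
w1·Gw1 = 4·4 + (-2)·(-24) + (-4)·(-36) = 208; w1·w1 = 4·4 + (-2)·(-2) + (-4)·(-4) = 36
λ ≈ 208/36 = 5.7778

λ ≈ 5.7778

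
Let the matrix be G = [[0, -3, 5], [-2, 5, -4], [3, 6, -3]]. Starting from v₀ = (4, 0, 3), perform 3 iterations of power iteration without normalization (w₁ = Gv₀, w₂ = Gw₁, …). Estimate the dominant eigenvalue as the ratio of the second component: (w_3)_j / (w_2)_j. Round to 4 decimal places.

3.6901

w1 = Gv₀ = (0·4 + (-3)·0 + 5·3; (-2)·4 + 5·0 + (-4)·3; 3·4 + 6·0 + (-3)·3) = (15, -20, 3)
w2 = Gw1 = (0·15 + (-3)·(-20) + 5·3; (-2)·15 + 5·(-20) + (-4)·3; 3·15 + 6·(-20) + (-3)·3) = (75, -142, -84)
w3 = Gw2 = (6, -524, -375)
Ratio at component: -524 / -142 = 3.6901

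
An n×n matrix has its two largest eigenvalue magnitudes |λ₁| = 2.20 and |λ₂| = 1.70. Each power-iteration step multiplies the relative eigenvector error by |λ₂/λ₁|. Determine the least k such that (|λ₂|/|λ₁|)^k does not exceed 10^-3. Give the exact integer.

|λ₂/λ₁| = 1.70/2.20 = 0.77273
Need k ≥ ln(10^-3) / ln(0.77273) = -6.9078 / -0.2578 ≈ 26.792
Smallest integer k satisfying the bound: 27

27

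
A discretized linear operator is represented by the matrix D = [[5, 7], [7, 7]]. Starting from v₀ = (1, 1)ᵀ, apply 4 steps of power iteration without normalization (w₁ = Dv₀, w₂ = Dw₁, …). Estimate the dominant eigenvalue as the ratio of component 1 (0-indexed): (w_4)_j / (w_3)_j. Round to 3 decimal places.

λ ≈ 13.071

w1 = Dv₀ = (5·1 + 7·1; 7·1 + 7·1) = (12, 14)
w2 = Dw1 = (5·12 + 7·14; 7·12 + 7·14) = (158, 182)
w3 = Dw2 = (2064, 2380)
w4 = Dw3 = (26980, 31108)
Ratio at component: 31108 / 2380 = 13.071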